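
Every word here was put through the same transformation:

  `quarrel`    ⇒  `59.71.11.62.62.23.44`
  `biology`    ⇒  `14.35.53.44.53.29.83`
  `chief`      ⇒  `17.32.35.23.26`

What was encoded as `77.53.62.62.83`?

worry

q(#17)→59 and u(#21)→71: differences scale by 3, so n = 3·pos + 8. With a=1..z=26, the number is 3·pos + 8.
Decoding 77.53.62.62.83: 77→(77−8)÷3=23=w, 53→(53−8)÷3=15=o, 62→(62−8)÷3=18=r, 62→(62−8)÷3=18=r, 83→(83−8)÷3=25=y.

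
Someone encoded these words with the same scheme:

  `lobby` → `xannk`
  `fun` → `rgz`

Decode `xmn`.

lab

Compare letters: l→x is +12, o→a is +12, b→n is +12 — a constant shift. It's a constant shift of +12 (ROT12).
Decoding xmn: x−12=l, m−12=a, n−12=b.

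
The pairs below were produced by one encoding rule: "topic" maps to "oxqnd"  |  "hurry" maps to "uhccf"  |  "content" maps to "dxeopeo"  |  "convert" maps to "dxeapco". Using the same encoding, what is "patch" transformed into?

This is an affine cipher: with a=0,…,z=25, each position x becomes (19x+17) mod 26.
For patch: p(15)→19·15+17≡16=q; a(0)→19·0+17≡17=r; t(19)→19·19+17≡14=o; c(2)→19·2+17≡3=d; h(7)→19·7+17≡20=u (all mod 26).

qrodu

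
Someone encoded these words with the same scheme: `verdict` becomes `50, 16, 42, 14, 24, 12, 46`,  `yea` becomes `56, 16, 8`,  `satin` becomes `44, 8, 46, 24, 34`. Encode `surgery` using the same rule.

44, 48, 42, 20, 16, 42, 56

v(#22)→50 and e(#5)→16: differences scale by 2, so n = 2·pos + 6. Each letter becomes 2×(its alphabet position, a=1..z=26) + 6.
For surgery: s=19→44, u=21→48, r=18→42, g=7→20, e=5→16, r=18→42, y=25→56.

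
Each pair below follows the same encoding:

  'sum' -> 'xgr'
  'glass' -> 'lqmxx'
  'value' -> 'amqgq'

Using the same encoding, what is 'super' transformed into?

xguqw

The rule splits by letter class: vowels +12, consonants +5.
For super: s(cons)+5=x, u(vowel)+12=g, p(cons)+5=u, e(vowel)+12=q, r(cons)+5=w.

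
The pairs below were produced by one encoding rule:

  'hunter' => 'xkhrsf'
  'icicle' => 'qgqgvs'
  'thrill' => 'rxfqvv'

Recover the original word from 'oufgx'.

h(7)→x(23) and u(20)→k(10) fit y≡19x+20 (mod 26); the inverse of 19 mod 26 is 11. This is an affine cipher: with a=0,…,z=25, each position x becomes (19x+20) mod 26.
Reversing it on oufgx: o(14)→11·(14−20)≡12=m; u(20)→11·(20−20)≡0=a; f(5)→11·(5−20)≡17=r; g(6)→11·(6−20)≡2=c; x(23)→11·(23−20)≡7=h (all mod 26).

march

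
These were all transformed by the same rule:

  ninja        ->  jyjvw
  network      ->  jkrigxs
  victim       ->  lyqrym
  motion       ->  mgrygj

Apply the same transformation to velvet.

lkplkr

This is an affine cipher: with a=0,…,z=25, each position x becomes (23x+22) mod 26.
For velvet: v(21)→23·21+22≡11=l; e(4)→23·4+22≡10=k; l(11)→23·11+22≡15=p; v(21)→23·21+22≡11=l; e(4)→23·4+22≡10=k; t(19)→23·19+22≡17=r (all mod 26).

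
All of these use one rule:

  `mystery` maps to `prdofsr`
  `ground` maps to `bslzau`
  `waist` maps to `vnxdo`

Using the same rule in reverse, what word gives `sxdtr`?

m(12)→p(15) and y(24)→r(17) fit y≡11x+13 (mod 26); the inverse of 11 mod 26 is 19. Treating letters as 0–25, the rule is x ↦ 11x + 13 (mod 26).
Reversing it on sxdtr: s(18)→19·(18−13)≡17=r; x(23)→19·(23−13)≡8=i; d(3)→19·(3−13)≡18=s; t(19)→19·(19−13)≡10=k; r(17)→19·(17−13)≡24=y (all mod 26).

risky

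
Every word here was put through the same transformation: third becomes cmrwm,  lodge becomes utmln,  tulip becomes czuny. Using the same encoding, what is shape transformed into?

The shifts repeat in a cycle of length 2: positions 0,1,… shift by +9, +5, then the pattern repeats.
For shape: s+9=b, h+5=m, a+9=j, p+5=u, e+9=n.

bmjun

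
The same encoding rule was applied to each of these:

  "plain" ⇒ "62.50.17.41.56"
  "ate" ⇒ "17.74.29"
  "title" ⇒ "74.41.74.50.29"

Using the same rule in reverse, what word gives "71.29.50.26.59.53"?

p(#16)→62 and l(#12)→50: differences scale by 3, so n = 3·pos + 14. The formula is n = 3×(alphabet index, a=1) + 14.
Decoding 71.29.50.26.59.53: 71→(71−14)÷3=19=s, 29→(29−14)÷3=5=e, 50→(50−14)÷3=12=l, 26→(26−14)÷3=4=d, 59→(59−14)÷3=15=o, 53→(53−14)÷3=13=m.

seldom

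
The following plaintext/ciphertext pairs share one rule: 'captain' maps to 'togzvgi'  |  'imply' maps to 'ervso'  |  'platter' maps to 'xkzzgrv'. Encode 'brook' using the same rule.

quuxh

The output letters match the input read backwards, each shifted +6: captain reversed is niatpac. Two steps: reverse the string, then apply a Caesar shift of +6.
For brook: reverse → koorb; then shift: k+6=q, o+6=u, o+6=u, r+6=x, b+6=h.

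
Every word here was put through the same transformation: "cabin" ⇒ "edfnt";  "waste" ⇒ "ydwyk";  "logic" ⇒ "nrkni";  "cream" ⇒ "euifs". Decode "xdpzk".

value

In cabin: c→e is +2, a→d is +3, b→f is +4, i→n is +5 — the shift increases by 1 each position. Each letter shifts forward by (position + 2), i.e. 2, 3, 4, … — the shift grows by one for each successive letter.
Decoding xdpzk: x−2=v, d−3=a, p−4=l, z−5=u, k−6=e.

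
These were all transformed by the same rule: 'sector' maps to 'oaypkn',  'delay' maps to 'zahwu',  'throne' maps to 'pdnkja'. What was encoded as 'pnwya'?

trace

Compare letters: s→o is +22, e→a is +22, c→y is +22 — a constant shift. This is a Caesar cipher with shift 22.
Reversing it on pnwya: p−22=t, n−22=r, w−22=a, y−22=c, a−22=e.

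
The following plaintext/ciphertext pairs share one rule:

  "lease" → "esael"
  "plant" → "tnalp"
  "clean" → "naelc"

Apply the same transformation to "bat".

The output letters match the input read backwards: lease reversed is esael. The word is simply reversed.
For bat: reverse → tab.

tab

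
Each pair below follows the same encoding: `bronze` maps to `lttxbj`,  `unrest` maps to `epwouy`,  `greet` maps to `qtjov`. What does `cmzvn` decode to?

skull

Shifts by position in bronze: pos 0: b→l (+10), pos 1: r→t (+2), pos 2: o→t (+5), pos 3: n→x (+10), pos 4: z→b (+2), pos 5: e→j (+5) — repeating every 3. It's a Vigenère-style cipher with numeric key [10,2,5]: position i shifts by key[i mod 3].
Undoing it on cmzvn: c−10=s, m−2=k, z−5=u, v−10=l, n−2=l.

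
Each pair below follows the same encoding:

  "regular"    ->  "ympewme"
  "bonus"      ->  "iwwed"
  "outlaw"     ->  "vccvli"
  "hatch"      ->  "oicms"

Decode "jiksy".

Each letter shifts forward by (position + 7), i.e. 7, 8, 9, … — the shift grows by one for each successive letter.
Decoding jiksy: j−7=c, i−8=a, k−9=b, s−10=i, y−11=n.

cabin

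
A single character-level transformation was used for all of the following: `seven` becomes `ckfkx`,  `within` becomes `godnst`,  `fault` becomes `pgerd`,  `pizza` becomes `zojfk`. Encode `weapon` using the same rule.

Shifts by position in seven: pos 0: s→c (+10), pos 1: e→k (+6), pos 2: v→f (+10), pos 3: e→k (+6) — repeating every 2. The shifts repeat in a cycle of length 2: positions 0,1,… shift by +10, +6, then the pattern repeats.
Applying it to weapon: w+10=g, e+6=k, a+10=k, p+6=v, o+10=y, n+6=t.

gkkvyt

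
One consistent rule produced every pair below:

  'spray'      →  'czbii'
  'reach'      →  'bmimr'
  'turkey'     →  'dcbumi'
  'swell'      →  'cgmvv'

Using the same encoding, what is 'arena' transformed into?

The shift depends on letter class: consonant s→c is +10, but vowel a→i is +8. Two shifts are in play — +8 for a/e/i/o/u, +10 for every other letter.
On arena: a(vowel)+8=i, r(cons)+10=b, e(vowel)+8=m, n(cons)+10=x, a(vowel)+8=i.

ibmxi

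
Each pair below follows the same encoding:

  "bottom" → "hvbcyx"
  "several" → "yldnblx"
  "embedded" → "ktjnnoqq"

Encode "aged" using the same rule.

In bottom: b→h is +6, o→v is +7, t→b is +8, t→c is +9 — the shift increases by 1 each position. The shift increases by 1 at each position, starting from +6: 6, 7, 8, ….
Applying it to aged: a+6=g, g+7=n, e+8=m, d+9=m.

gnmm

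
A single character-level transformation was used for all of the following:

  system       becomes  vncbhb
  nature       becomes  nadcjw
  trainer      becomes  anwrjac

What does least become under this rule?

cbjnu

Read the word backwards and shift each letter +9.
Applying it to least: reverse → tsael; then shift: t+9=c, s+9=b, a+9=j, e+9=n, l+9=u.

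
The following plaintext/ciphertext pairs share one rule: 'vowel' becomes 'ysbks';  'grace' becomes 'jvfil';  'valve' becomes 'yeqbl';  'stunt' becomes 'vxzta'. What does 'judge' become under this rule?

myiml

In vowel: v→y is +3, o→s is +4, w→b is +5, e→k is +6 — the shift increases by 1 each position. The shift increases by 1 at each position, starting from +3: 3, 4, 5, ….
Applying it to judge: j+3=m, u+4=y, d+5=i, g+6=m, e+7=l.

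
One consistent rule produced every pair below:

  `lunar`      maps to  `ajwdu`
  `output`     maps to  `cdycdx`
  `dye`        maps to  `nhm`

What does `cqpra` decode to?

right

The output letters match the input read backwards, each shifted +9: lunar reversed is ranul. Two steps: reverse the string, then apply a Caesar shift of +9.
Undoing it on cqpra: shift back: c−9=t, q−9=h, p−9=g, r−9=i, a−9=r → thgir; then reverse → right.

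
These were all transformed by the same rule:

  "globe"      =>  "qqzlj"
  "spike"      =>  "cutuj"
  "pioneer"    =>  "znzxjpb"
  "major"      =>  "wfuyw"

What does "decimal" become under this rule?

njnsrlv

Shifts by position in globe: pos 0: g→q (+10), pos 1: l→q (+5), pos 2: o→z (+11), pos 3: b→l (+10), pos 4: e→j (+5) — repeating every 3. A repeating key of period 3 is used — shifts +10, +5, +11 over and over.
Applying it to decimal: d+10=n, e+5=j, c+11=n, i+10=s, m+5=r, a+11=l, l+10=v.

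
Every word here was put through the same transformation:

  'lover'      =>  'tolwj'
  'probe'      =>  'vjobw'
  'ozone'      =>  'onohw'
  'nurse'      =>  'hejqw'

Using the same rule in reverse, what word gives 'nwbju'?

l(11)→t(19) and o(14)→o(14) fit y≡7x+20 (mod 26); the inverse of 7 mod 26 is 15. Each letter's alphabet position (a=0..z=25) is mapped through 7·x+20 mod 26 — an affine cipher.
Undoing it on nwbju: n(13)→15·(13−20)≡25=z; w(22)→15·(22−20)≡4=e; b(1)→15·(1−20)≡1=b; j(9)→15·(9−20)≡17=r; u(20)→15·(20−20)≡0=a (all mod 26).

zebra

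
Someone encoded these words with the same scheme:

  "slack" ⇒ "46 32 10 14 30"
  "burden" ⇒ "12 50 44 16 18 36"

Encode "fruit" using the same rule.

With a=1..z=26, the number is 2·pos + 8.
For fruit: f=6→20, r=18→44, u=21→50, i=9→26, t=20→48.

20 44 50 26 48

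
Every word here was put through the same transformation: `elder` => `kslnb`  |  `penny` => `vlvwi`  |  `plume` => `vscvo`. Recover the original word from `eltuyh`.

In elder: e→k is +6, l→s is +7, d→l is +8, e→n is +9 — the shift increases by 1 each position. Each letter shifts forward by (position + 6), i.e. 6, 7, 8, … — the shift grows by one for each successive letter.
Decoding eltuyh: e−6=y, l−7=e, t−8=l, u−9=l, y−10=o, h−11=w.

yellow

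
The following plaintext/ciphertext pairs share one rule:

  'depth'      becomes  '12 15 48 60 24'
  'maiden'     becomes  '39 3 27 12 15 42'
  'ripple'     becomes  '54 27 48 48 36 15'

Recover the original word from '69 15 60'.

d(#4)→12 and e(#5)→15: differences scale by 3, so n = 3·pos + 0. The formula is n = 3×(alphabet index, a=1).
Decoding 69 15 60: 69→(69−0)÷3=23=w, 15→(15−0)÷3=5=e, 60→(60−0)÷3=20=t.

wet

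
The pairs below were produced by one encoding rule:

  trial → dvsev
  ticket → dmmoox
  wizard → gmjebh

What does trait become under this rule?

dvkmd

A repeating key of period 2 is used — shifts +10, +4 over and over.
Applying it to trait: t+10=d, r+4=v, a+10=k, i+4=m, t+10=d.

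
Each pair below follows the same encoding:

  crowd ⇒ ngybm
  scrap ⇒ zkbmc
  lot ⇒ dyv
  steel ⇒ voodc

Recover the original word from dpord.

The output letters match the input read backwards, each shifted +10: crowd reversed is dworc. Two steps: reverse the string, then apply a Caesar shift of +10.
Decoding dpord: shift back: d−10=t, p−10=f, o−10=e, r−10=h, d−10=t → tfeht; then reverse → theft.

theft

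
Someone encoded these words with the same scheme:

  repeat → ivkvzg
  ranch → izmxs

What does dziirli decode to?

Each pair mirrors across the alphabet (r↔i, e↔v, p↔k): positions sum to 25. Letters are reflected about the middle of the alphabet (position → 25−position): Atbash.
Reversing it on dziirli: d↔w, z↔a, i↔r, i↔r, r↔i, l↔o, i↔r.

warrior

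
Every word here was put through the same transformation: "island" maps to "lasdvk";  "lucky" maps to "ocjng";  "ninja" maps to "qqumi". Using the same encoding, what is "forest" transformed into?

iwyhaa

Shifts by position in island: pos 0: i→l (+3), pos 1: s→a (+8), pos 2: l→s (+7), pos 3: a→d (+3), pos 4: n→v (+8), pos 5: d→k (+7) — repeating every 3. It's a Vigenère-style cipher with numeric key [3,8,7]: position i shifts by key[i mod 3].
For forest: f+3=i, o+8=w, r+7=y, e+3=h, s+8=a, t+7=a.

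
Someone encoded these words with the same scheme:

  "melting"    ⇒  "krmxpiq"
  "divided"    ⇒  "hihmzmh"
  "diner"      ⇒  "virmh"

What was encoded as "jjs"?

The output letters match the input read backwards, each shifted +4: melting reversed is gnitlem. Two steps: reverse the string, then apply a Caesar shift of +4.
Decoding jjs: shift back: j−4=f, j−4=f, s−4=o → ffo; then reverse → off.

off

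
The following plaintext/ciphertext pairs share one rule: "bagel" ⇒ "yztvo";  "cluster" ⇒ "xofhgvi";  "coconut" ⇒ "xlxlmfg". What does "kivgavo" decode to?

pretzel

Each pair mirrors across the alphabet (b↔y, a↔z, g↔t): positions sum to 25. Letters are reflected about the middle of the alphabet (position → 25−position): Atbash.
Undoing it on kivgavo: k↔p, i↔r, v↔e, g↔t, a↔z, v↔e, o↔l.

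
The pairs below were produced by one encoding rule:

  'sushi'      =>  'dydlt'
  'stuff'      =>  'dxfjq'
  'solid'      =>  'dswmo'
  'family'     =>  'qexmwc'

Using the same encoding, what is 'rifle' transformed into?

cmqpp

Shifts by position in sushi: pos 0: s→d (+11), pos 1: u→y (+4), pos 2: s→d (+11), pos 3: h→l (+4) — repeating every 2. The shifts repeat in a cycle of length 2: positions 0,1,… shift by +11, +4, then the pattern repeats.
Applying it to rifle: r+11=c, i+4=m, f+11=q, l+4=p, e+11=p.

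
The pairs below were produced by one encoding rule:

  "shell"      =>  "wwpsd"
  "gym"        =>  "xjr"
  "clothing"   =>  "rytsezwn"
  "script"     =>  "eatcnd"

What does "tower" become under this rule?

The word is reversed, then every letter is shifted forward by 11.
On tower: reverse → rewot; then shift: r+11=c, e+11=p, w+11=h, o+11=z, t+11=e.

cphze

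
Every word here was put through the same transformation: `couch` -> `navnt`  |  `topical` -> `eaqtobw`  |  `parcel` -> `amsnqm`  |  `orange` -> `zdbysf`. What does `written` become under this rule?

hdjeffy

A repeating key of period 3 is used — shifts +11, +12, +1 over and over.
Applying it to written: w+11=h, r+12=d, i+1=j, t+11=e, t+12=f, e+1=f, n+11=y.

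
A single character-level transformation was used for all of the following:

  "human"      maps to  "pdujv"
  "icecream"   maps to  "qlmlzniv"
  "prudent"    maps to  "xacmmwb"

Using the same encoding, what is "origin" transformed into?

waqpqw

Shifts by position in human: pos 0: h→p (+8), pos 1: u→d (+9), pos 2: m→u (+8), pos 3: a→j (+9) — repeating every 2. A repeating key of period 2 is used — shifts +8, +9 over and over.
For origin: o+8=w, r+9=a, i+8=q, g+9=p, i+8=q, n+9=w.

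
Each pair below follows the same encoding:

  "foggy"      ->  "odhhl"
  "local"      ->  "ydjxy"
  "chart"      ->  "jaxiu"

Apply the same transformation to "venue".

gvknv

f(5)→o(14) and o(14)→d(3) fit y≡19x+23 (mod 26); the inverse of 19 mod 26 is 11. Treating letters as 0–25, the rule is x ↦ 19x + 23 (mod 26).
On venue: v(21)→19·21+23≡6=g; e(4)→19·4+23≡21=v; n(13)→19·13+23≡10=k; u(20)→19·20+23≡13=n; e(4)→19·4+23≡21=v (all mod 26).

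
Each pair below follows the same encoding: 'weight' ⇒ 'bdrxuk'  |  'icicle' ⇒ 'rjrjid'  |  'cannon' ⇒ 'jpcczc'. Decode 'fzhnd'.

mouse

w(22)→b(1) and e(4)→d(3) fit y≡23x+15 (mod 26); the inverse of 23 mod 26 is 17. Treating letters as 0–25, the rule is x ↦ 23x + 15 (mod 26).
Reversing it on fzhnd: f(5)→17·(5−15)≡12=m; z(25)→17·(25−15)≡14=o; h(7)→17·(7−15)≡20=u; n(13)→17·(13−15)≡18=s; d(3)→17·(3−15)≡4=e (all mod 26).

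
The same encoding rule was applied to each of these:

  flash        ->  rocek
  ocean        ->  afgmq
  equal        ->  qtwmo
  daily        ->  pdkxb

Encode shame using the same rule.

ekcyh

Shifts by position in flash: pos 0: f→r (+12), pos 1: l→o (+3), pos 2: a→c (+2), pos 3: s→e (+12), pos 4: h→k (+3) — repeating every 3. It's a Vigenère-style cipher with numeric key [12,3,2]: position i shifts by key[i mod 3].
Applying it to shame: s+12=e, h+3=k, a+2=c, m+12=y, e+3=h.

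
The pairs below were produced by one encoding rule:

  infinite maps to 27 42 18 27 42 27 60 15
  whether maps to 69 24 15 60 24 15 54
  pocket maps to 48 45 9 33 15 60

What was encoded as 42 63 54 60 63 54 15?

Each letter becomes 3×(its alphabet position, a=1..z=26).
Undoing it on 42 63 54 60 63 54 15: 42→(42−0)÷3=14=n, 63→(63−0)÷3=21=u, 54→(54−0)÷3=18=r, 60→(60−0)÷3=20=t, 63→(63−0)÷3=21=u, 54→(54−0)÷3=18=r, 15→(15−0)÷3=5=e.

nurture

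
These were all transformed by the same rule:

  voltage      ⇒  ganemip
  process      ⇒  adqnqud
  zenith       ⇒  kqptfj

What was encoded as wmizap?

The shifts repeat in a cycle of length 3: positions 0,1,… shift by +11, +12, +2, then the pattern repeats.
Undoing it on wmizap: w−11=l, m−12=a, i−2=g, z−11=o, a−12=o, p−2=n.

lagoon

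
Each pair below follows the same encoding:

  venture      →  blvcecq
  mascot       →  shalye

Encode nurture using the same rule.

In venture: v→b is +6, e→l is +7, n→v is +8, t→c is +9 — the shift increases by 1 each position. Letter i (0-indexed) is shifted by i+6, so successive shifts are 6, 7, 8, ….
Applying it to nurture: n+6=t, u+7=b, r+8=z, t+9=c, u+10=e, r+11=c, e+12=q.

tbzcecq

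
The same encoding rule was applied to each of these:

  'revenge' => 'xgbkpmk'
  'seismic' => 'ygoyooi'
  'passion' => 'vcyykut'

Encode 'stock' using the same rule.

The shifts repeat in a cycle of length 3: positions 0,1,… shift by +6, +2, +6, then the pattern repeats.
For stock: s+6=y, t+2=v, o+6=u, c+6=i, k+2=m.

yvuim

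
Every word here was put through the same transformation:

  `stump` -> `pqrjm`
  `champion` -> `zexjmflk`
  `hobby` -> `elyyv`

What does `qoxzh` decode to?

track

Each letter is shifted forward by 23 in the alphabet (a Caesar shift of +23).
Undoing it on qoxzh: q−23=t, o−23=r, x−23=a, z−23=c, h−23=k.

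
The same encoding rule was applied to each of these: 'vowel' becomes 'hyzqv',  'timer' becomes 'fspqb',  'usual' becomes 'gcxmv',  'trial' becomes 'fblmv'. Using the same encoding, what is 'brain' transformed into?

The shifts repeat in a cycle of length 3: positions 0,1,… shift by +12, +10, +3, then the pattern repeats.
On brain: b+12=n, r+10=b, a+3=d, i+12=u, n+10=x.

nbdux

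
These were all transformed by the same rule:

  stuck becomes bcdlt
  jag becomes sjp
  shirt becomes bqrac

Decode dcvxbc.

utmost

Compare letters: s→b is +9, t→c is +9, u→d is +9 — a constant shift. It's a constant shift of +9 (ROT9).
Undoing it on dcvxbc: d−9=u, c−9=t, v−9=m, x−9=o, b−9=s, c−9=t.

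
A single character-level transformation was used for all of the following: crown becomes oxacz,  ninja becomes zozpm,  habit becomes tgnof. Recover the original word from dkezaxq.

Shifts by position in crown: pos 0: c→o (+12), pos 1: r→x (+6), pos 2: o→a (+12), pos 3: w→c (+6) — repeating every 2. The shifts repeat in a cycle of length 2: positions 0,1,… shift by +12, +6, then the pattern repeats.
Reversing it on dkezaxq: d−12=r, k−6=e, e−12=s, z−6=t, a−12=o, x−6=r, q−12=e.

restore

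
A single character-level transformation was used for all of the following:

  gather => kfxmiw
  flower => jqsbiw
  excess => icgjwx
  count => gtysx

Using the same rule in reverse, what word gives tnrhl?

Shifts by position in gather: pos 0: g→k (+4), pos 1: a→f (+5), pos 2: t→x (+4), pos 3: h→m (+5) — repeating every 2. The shifts repeat in a cycle of length 2: positions 0,1,… shift by +4, +5, then the pattern repeats.
Undoing it on tnrhl: t−4=p, n−5=i, r−4=n, h−5=c, l−4=h.

pinch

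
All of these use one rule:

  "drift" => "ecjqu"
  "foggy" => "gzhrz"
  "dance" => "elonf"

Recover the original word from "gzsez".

forty

Shifts by position in drift: pos 0: d→e (+1), pos 1: r→c (+11), pos 2: i→j (+1), pos 3: f→q (+11) — repeating every 2. The shifts repeat in a cycle of length 2: positions 0,1,… shift by +1, +11, then the pattern repeats.
Decoding gzsez: g−1=f, z−11=o, s−1=r, e−11=t, z−1=y.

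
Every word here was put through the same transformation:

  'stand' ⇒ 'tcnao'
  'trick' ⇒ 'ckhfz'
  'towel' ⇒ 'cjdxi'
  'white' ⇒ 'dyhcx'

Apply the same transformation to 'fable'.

gnwix

s(18)→t(19) and t(19)→c(2) fit y≡9x+13 (mod 26); the inverse of 9 mod 26 is 3. Treating letters as 0–25, the rule is x ↦ 9x + 13 (mod 26).
For fable: f(5)→9·5+13≡6=g; a(0)→9·0+13≡13=n; b(1)→9·1+13≡22=w; l(11)→9·11+13≡8=i; e(4)→9·4+13≡23=x (all mod 26).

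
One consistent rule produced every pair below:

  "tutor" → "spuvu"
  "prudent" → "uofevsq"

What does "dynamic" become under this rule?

The output letters match the input read backwards, each shifted +1: tutor reversed is rotut. Read the word backwards and shift each letter +1.
For dynamic: reverse → cimanyd; then shift: c+1=d, i+1=j, m+1=n, a+1=b, n+1=o, y+1=z, d+1=e.

djnboze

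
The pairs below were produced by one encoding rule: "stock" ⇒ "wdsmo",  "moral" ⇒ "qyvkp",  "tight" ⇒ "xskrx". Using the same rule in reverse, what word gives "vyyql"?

The shifts repeat in a cycle of length 2: positions 0,1,… shift by +4, +10, then the pattern repeats.
Reversing it on vyyql: v−4=r, y−10=o, y−4=u, q−10=g, l−4=h.

rough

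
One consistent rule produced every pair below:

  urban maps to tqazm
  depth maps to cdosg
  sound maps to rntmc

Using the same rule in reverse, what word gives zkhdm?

alien

Each letter is shifted forward by 25 in the alphabet (a Caesar shift of +25).
Undoing it on zkhdm: z−25=a, k−25=l, h−25=i, d−25=e, m−25=n.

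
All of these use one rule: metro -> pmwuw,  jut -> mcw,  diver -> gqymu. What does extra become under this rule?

mawui

Vowels shift forward by 8 and consonants shift forward by 3.
For extra: e(vowel)+8=m, x(cons)+3=a, t(cons)+3=w, r(cons)+3=u, a(vowel)+8=i.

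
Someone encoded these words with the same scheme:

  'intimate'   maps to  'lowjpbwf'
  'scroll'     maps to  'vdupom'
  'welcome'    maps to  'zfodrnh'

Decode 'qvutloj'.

Shifts by position in intimate: pos 0: i→l (+3), pos 1: n→o (+1), pos 2: t→w (+3), pos 3: i→j (+1) — repeating every 2. It's a Vigenère-style cipher with numeric key [3,1]: position i shifts by key[i mod 2].
Reversing it on qvutloj: q−3=n, v−1=u, u−3=r, t−1=s, l−3=i, o−1=n, j−3=g.

nursing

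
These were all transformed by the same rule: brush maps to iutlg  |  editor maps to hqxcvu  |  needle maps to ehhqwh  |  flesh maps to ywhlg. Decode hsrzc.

exact

b(1)→i(8) and r(17)→u(20) fit y≡17x+17 (mod 26); the inverse of 17 mod 26 is 23. Each letter's alphabet position (a=0..z=25) is mapped through 17·x+17 mod 26 — an affine cipher.
Decoding hsrzc: h(7)→23·(7−17)≡4=e; s(18)→23·(18−17)≡23=x; r(17)→23·(17−17)≡0=a; z(25)→23·(25−17)≡2=c; c(2)→23·(2−17)≡19=t (all mod 26).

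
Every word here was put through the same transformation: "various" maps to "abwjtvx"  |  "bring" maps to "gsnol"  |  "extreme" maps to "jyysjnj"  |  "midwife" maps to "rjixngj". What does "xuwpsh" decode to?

Shifts by position in various: pos 0: v→a (+5), pos 1: a→b (+1), pos 2: r→w (+5), pos 3: i→j (+1) — repeating every 2. A repeating key of period 2 is used — shifts +5, +1 over and over.
Reversing it on xuwpsh: x−5=s, u−1=t, w−5=r, p−1=o, s−5=n, h−1=g.

strong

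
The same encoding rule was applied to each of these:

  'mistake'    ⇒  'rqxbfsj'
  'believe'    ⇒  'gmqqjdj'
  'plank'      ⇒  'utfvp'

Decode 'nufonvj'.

imagine

It's a Vigenère-style cipher with numeric key [5,8]: position i shifts by key[i mod 2].
Reversing it on nufonvj: n−5=i, u−8=m, f−5=a, o−8=g, n−5=i, v−8=n, j−5=e.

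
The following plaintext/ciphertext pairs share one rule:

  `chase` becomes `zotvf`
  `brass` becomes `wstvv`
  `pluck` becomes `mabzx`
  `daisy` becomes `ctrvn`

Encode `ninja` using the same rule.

Treating letters as 0–25, the rule is x ↦ 3x + 19 (mod 26).
Applying it to ninja: n(13)→3·13+19≡6=g; i(8)→3·8+19≡17=r; n(13)→3·13+19≡6=g; j(9)→3·9+19≡20=u; a(0)→3·0+19≡19=t (all mod 26).

grgut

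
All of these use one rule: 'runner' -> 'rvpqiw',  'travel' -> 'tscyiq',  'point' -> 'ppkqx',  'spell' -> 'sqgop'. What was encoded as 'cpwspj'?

In runner: r→r is +0, u→v is +1, n→p is +2, n→q is +3 — the shift increases by 1 each position. Each letter shifts forward by its position index (0, 1, 2, …) — the shift grows by one for each successive letter.
Decoding cpwspj: c−0=c, p−1=o, w−2=u, s−3=p, p−4=l, j−5=e.

couple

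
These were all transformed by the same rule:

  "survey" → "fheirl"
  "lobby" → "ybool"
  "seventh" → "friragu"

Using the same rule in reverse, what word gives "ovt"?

Compare letters: s→f is +13, u→h is +13, r→e is +13 — a constant shift. This is a Caesar cipher with shift 13.
Decoding ovt: o−13=b, v−13=i, t−13=g.

big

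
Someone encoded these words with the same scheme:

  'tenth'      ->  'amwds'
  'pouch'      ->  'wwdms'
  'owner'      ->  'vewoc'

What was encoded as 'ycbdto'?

rustic

In tenth: t→a is +7, e→m is +8, n→w is +9, t→d is +10 — the shift increases by 1 each position. Letter i (0-indexed) is shifted by i+7, so successive shifts are 7, 8, 9, ….
Decoding ycbdto: y−7=r, c−8=u, b−9=s, d−10=t, t−11=i, o−12=c.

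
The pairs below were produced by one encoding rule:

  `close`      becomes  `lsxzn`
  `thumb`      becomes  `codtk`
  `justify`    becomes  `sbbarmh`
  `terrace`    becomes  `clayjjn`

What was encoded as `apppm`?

rigid

Shifts by position in close: pos 0: c→l (+9), pos 1: l→s (+7), pos 2: o→x (+9), pos 3: s→z (+7) — repeating every 2. A repeating key of period 2 is used — shifts +9, +7 over and over.
Undoing it on apppm: a−9=r, p−7=i, p−9=g, p−7=i, m−9=d.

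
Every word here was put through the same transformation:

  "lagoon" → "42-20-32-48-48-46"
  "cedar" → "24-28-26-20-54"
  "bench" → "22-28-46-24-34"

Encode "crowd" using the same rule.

Each letter becomes 2×(its alphabet position, a=1..z=26) + 18.
Applying it to crowd: c=3→24, r=18→54, o=15→48, w=23→64, d=4→26.

24-54-48-64-26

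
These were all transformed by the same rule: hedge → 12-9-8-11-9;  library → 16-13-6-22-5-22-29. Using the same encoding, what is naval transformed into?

h is letter #8 and maps to 12: an offset of 4. Letters become their 1-based position plus 4 (so a→5, b→6, …).
For naval: n=14→18, a=1→5, v=22→26, a=1→5, l=12→16.

18-5-26-5-16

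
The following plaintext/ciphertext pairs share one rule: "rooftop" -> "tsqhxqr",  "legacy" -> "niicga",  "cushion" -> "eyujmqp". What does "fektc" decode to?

dairy

Shifts by position in rooftop: pos 0: r→t (+2), pos 1: o→s (+4), pos 2: o→q (+2), pos 3: f→h (+2), pos 4: t→x (+4), pos 5: o→q (+2) — repeating every 3. It's a Vigenère-style cipher with numeric key [2,4,2]: position i shifts by key[i mod 3].
Undoing it on fektc: f−2=d, e−4=a, k−2=i, t−2=r, c−4=y.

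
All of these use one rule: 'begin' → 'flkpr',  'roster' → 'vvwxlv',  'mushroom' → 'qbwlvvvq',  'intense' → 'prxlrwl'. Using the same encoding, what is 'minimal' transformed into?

The rule splits by letter class: vowels +7, consonants +4.
On minimal: m(cons)+4=q, i(vowel)+7=p, n(cons)+4=r, i(vowel)+7=p, m(cons)+4=q, a(vowel)+7=h, l(cons)+4=p.

qprpqhp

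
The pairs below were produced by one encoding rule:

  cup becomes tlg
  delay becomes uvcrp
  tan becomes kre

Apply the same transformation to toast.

kfrjk

Compare letters: c→t is +17, u→l is +17, p→g is +17 — a constant shift. This is a Caesar cipher with shift 17.
Applying it to toast: t+17=k, o+17=f, a+17=r, s+17=j, t+17=k.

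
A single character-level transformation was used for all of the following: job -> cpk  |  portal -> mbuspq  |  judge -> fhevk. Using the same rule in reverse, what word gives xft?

sew

The output letters match the input read backwards, each shifted +1: job reversed is boj. Read the word backwards and shift each letter +1.
Reversing it on xft: shift back: x−1=w, f−1=e, t−1=s → wes; then reverse → sew.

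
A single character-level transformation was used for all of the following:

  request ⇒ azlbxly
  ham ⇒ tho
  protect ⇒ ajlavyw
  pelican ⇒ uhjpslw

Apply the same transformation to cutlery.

The output letters match the input read backwards, each shifted +7: request reversed is tseuqer. The word is reversed, then every letter is shifted forward by 7.
Applying it to cutlery: reverse → yreltuc; then shift: y+7=f, r+7=y, e+7=l, l+7=s, t+7=a, u+7=b, c+7=j.

fylsabj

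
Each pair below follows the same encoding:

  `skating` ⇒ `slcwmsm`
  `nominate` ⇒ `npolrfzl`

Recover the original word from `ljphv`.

The shift increases by 1 at each position, starting from +0: 0, 1, 2, ….
Decoding ljphv: l−0=l, j−1=i, p−2=n, h−3=e, v−4=r.

liner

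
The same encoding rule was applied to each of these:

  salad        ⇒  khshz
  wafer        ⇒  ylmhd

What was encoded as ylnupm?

finger

The output letters match the input read backwards, each shifted +7: salad reversed is dalas. The word is reversed, then every letter is shifted forward by 7.
Reversing it on ylnupm: shift back: y−7=r, l−7=e, n−7=g, u−7=n, p−7=i, m−7=f → regnif; then reverse → finger.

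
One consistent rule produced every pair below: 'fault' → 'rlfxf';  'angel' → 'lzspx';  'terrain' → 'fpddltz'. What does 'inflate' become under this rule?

tzrxlfp

The shift depends on letter class: consonant f→r is +12, but vowel a→l is +11. Vowels shift forward by 11 and consonants shift forward by 12.
Applying it to inflate: i(vowel)+11=t, n(cons)+12=z, f(cons)+12=r, l(cons)+12=x, a(vowel)+11=l, t(cons)+12=f, e(vowel)+11=p.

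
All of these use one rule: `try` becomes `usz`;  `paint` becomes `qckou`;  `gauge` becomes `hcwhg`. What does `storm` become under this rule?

The shift depends on letter class: consonant t→u is +1, but vowel a→c is +2. Vowels shift forward by 2 and consonants shift forward by 1.
Applying it to storm: s(cons)+1=t, t(cons)+1=u, o(vowel)+2=q, r(cons)+1=s, m(cons)+1=n.

tuqsn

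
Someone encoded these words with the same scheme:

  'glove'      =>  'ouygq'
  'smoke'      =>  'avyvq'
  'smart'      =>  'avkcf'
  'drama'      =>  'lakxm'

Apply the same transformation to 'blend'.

In glove: g→o is +8, l→u is +9, o→y is +10, v→g is +11 — the shift increases by 1 each position. Each letter shifts forward by (position + 8), i.e. 8, 9, 10, … — the shift grows by one for each successive letter.
Applying it to blend: b+8=j, l+9=u, e+10=o, n+11=y, d+12=p.

juoyp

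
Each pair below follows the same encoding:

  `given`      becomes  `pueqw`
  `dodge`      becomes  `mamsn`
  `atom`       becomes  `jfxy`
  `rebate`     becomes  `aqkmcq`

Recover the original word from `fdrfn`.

write

A repeating key of period 2 is used — shifts +9, +12 over and over.
Decoding fdrfn: f−9=w, d−12=r, r−9=i, f−12=t, n−9=e.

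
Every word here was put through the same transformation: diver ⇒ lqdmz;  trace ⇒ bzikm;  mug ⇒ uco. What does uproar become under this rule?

Each letter is shifted forward by 8 in the alphabet (a Caesar shift of +8).
Applying it to uproar: u+8=c, p+8=x, r+8=z, o+8=w, a+8=i, r+8=z.

cxzwiz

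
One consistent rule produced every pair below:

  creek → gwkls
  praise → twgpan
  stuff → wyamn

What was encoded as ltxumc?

hornet

In creek: c→g is +4, r→w is +5, e→k is +6, e→l is +7 — the shift increases by 1 each position. The shift increases by 1 at each position, starting from +4: 4, 5, 6, ….
Undoing it on ltxumc: l−4=h, t−5=o, x−6=r, u−7=n, m−8=e, c−9=t.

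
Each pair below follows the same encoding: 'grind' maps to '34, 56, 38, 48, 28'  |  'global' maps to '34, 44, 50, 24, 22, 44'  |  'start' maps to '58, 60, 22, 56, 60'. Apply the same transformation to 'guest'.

g(#7)→34 and r(#18)→56: differences scale by 2, so n = 2·pos + 20. Each letter becomes 2×(its alphabet position, a=1..z=26) + 20.
On guest: g=7→34, u=21→62, e=5→30, s=19→58, t=20→60.

34, 62, 30, 58, 60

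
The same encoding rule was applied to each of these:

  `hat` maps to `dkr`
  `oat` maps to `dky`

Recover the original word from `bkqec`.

The output letters match the input read backwards, each shifted +10: hat reversed is tah. Read the word backwards and shift each letter +10.
Undoing it on bkqec: shift back: b−10=r, k−10=a, q−10=g, e−10=u, c−10=s → ragus; then reverse → sugar.

sugar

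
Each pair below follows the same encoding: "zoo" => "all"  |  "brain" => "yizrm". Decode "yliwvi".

This is the alphabet-reversal cipher (Atbash): a becomes z, b becomes y, etc.
Undoing it on yliwvi: y↔b, l↔o, i↔r, w↔d, v↔e, i↔r.

border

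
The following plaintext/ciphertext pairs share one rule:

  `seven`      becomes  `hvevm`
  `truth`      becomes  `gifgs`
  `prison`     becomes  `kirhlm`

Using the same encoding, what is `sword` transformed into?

Each letter is replaced by its mirror in the alphabet: a↔z, b↔y, c↔x, and so on (the Atbash cipher).
Applying it to sword: s↔h, w↔d, o↔l, r↔i, d↔w.

hdliw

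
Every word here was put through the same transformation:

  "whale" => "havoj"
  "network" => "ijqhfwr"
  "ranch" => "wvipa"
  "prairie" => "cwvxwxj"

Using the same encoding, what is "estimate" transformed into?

jtqxlvqj

This is an affine cipher: with a=0,…,z=25, each position x becomes (23x+21) mod 26.
On estimate: e(4)→23·4+21≡9=j; s(18)→23·18+21≡19=t; t(19)→23·19+21≡16=q; i(8)→23·8+21≡23=x; m(12)→23·12+21≡11=l; a(0)→23·0+21≡21=v; t(19)→23·19+21≡16=q; e(4)→23·4+21≡9=j (all mod 26).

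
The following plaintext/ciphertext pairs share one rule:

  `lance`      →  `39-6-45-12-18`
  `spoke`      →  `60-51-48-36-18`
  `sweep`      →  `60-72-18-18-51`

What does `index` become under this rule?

30-45-15-18-75

With a=1..z=26, the number is 3·pos + 3.
On index: i=9→30, n=14→45, d=4→15, e=5→18, x=24→75.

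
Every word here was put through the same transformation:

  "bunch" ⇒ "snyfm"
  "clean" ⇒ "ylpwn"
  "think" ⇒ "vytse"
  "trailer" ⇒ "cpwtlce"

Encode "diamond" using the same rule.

Two steps: reverse the string, then apply a Caesar shift of +11.
On diamond: reverse → dnomaid; then shift: d+11=o, n+11=y, o+11=z, m+11=x, a+11=l, i+11=t, d+11=o.

oyzxlto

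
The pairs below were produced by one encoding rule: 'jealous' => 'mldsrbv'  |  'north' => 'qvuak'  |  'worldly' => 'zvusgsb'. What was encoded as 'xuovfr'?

unlock

It's a Vigenère-style cipher with numeric key [3,7]: position i shifts by key[i mod 2].
Decoding xuovfr: x−3=u, u−7=n, o−3=l, v−7=o, f−3=c, r−7=k.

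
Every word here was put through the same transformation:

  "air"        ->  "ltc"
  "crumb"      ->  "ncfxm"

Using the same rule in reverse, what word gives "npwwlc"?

cellar

This is a Caesar cipher with shift 11.
Decoding npwwlc: n−11=c, p−11=e, w−11=l, w−11=l, l−11=a, c−11=r.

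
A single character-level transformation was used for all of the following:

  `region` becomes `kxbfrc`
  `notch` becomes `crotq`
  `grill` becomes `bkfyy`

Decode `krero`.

robot

Treating letters as 0–25, the rule is x ↦ 15x + 15 (mod 26).
Decoding krero: k(10)→7·(10−15)≡17=r; r(17)→7·(17−15)≡14=o; e(4)→7·(4−15)≡1=b; r(17)→7·(17−15)≡14=o; o(14)→7·(14−15)≡19=t (all mod 26).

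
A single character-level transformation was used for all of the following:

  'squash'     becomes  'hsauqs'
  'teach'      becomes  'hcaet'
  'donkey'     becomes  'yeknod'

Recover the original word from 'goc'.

The output letters match the input read backwards: squash reversed is hsauqs. It's just the letters in reverse order.
Reversing it on goc: then reverse → cog.

cog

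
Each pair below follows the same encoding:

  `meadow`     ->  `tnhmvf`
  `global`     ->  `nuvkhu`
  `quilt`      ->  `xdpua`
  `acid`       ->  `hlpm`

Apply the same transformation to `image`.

Shifts by position in meadow: pos 0: m→t (+7), pos 1: e→n (+9), pos 2: a→h (+7), pos 3: d→m (+9) — repeating every 2. It's a Vigenère-style cipher with numeric key [7,9]: position i shifts by key[i mod 2].
On image: i+7=p, m+9=v, a+7=h, g+9=p, e+7=l.

pvhpl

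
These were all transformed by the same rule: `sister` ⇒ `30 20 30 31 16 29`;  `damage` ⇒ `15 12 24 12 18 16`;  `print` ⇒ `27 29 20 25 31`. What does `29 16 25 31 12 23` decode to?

Each letter is replaced by its alphabet position (a=1..z=26) + 11.
Reversing it on 29 16 25 31 12 23: 29→(29−11)÷1=18=r, 16→(16−11)÷1=5=e, 25→(25−11)÷1=14=n, 31→(31−11)÷1=20=t, 12→(12−11)÷1=1=a, 23→(23−11)÷1=12=l.

rental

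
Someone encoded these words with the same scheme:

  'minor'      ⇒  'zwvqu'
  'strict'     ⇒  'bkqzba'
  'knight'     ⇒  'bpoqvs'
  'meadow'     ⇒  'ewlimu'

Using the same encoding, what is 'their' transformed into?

zqmpb

The word is reversed, then every letter is shifted forward by 8.
Applying it to their: reverse → rieht; then shift: r+8=z, i+8=q, e+8=m, h+8=p, t+8=b.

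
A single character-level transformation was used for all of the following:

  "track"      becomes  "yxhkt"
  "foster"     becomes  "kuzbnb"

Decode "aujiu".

vocal

Letter i (0-indexed) is shifted by i+5, so successive shifts are 5, 6, 7, ….
Decoding aujiu: a−5=v, u−6=o, j−7=c, i−8=a, u−9=l.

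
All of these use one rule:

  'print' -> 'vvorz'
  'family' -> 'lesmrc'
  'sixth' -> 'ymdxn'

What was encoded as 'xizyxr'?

Shifts by position in print: pos 0: p→v (+6), pos 1: r→v (+4), pos 2: i→o (+6), pos 3: n→r (+4) — repeating every 2. A repeating key of period 2 is used — shifts +6, +4 over and over.
Decoding xizyxr: x−6=r, i−4=e, z−6=t, y−4=u, x−6=r, r−4=n.

return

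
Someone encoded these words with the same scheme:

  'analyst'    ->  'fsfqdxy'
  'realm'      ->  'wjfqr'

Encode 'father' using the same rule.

Compare letters: a→f is +5, n→s is +5, a→f is +5 — a constant shift. Each letter is shifted forward by 5 in the alphabet (a Caesar shift of +5).
On father: f+5=k, a+5=f, t+5=y, h+5=m, e+5=j, r+5=w.

kfymjw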